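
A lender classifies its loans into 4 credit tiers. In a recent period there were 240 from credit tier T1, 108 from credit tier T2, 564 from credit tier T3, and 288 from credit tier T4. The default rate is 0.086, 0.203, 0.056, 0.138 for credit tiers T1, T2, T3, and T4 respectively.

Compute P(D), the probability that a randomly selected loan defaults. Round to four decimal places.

0.0949

Total: 240 + 108 + 564 + 288 = 1200.
P(T1) = 240/1200 = 0.2. P(T2) = 108/1200 = 0.09. P(T3) = 564/1200 = 0.47. P(T4) = 288/1200 = 0.24.
P(D) = P(D|T1)·P(T1) + P(D|T2)·P(T2) + P(D|T3)·P(T3) + P(D|T4)·P(T4)
      = 0.086·0.2 + 0.203·0.09 + 0.056·0.47 + 0.138·0.24
      = 0.0172 + 0.01827 + 0.02632 + 0.03312 = 0.09491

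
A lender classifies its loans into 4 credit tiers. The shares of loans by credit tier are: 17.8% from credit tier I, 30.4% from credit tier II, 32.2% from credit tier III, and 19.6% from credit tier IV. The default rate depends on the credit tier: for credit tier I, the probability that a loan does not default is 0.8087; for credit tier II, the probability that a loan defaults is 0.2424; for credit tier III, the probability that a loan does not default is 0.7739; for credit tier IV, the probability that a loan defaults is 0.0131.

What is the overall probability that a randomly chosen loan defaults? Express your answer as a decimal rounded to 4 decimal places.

P(D) ≈ 0.1831

P(D|I) = 1 − 0.8087 = 0.1913.
P(D|III) = 1 − 0.7739 = 0.2261.
By the law of total probability,
P(D) = P(D|I)·P(I) + P(D|II)·P(II) + P(D|III)·P(III) + P(D|IV)·P(IV)
      = 0.1913·0.178 + 0.2424·0.304 + 0.2261·0.322 + 0.0131·0.196
      = 0.0340514 + 0.0736896 + 0.0728042 + 0.0025676 = 0.1831128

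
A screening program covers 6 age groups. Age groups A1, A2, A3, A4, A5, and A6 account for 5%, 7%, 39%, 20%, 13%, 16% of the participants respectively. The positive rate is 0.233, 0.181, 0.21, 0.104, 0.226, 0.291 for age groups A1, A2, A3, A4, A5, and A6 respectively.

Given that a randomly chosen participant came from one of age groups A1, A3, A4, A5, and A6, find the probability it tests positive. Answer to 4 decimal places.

0.2046

Let S = {A1, A3, A4, A5, A6}.
P(S) = 0.05 + 0.39 + 0.2 + 0.13 + 0.16 = 0.93.
P(T ∩ S) = 0.233·0.05 + 0.21·0.39 + 0.104·0.2 + 0.226·0.13 + 0.291·0.16 = 0.01165 + 0.0819 + 0.0208 + 0.02938 + 0.04656 = 0.19029.
P(T | S) = 0.19029 / 0.93 = 0.204613…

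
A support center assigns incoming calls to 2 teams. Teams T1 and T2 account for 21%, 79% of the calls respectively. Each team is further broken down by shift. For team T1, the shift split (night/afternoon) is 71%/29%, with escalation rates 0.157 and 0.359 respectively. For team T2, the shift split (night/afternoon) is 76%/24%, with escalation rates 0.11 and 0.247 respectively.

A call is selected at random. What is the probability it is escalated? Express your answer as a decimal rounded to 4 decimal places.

P(E) ≈ 0.1581

P(E|T1) = 0.71·0.157 + 0.29·0.359 = 0.11147 + 0.10411 = 0.21558
P(E|T2) = 0.76·0.11 + 0.24·0.247 = 0.0836 + 0.05928 = 0.14288
Then overall,
P(E) = 0.21·0.21558 + 0.79·0.14288
      = 0.0452718 + 0.1128752 = 0.158147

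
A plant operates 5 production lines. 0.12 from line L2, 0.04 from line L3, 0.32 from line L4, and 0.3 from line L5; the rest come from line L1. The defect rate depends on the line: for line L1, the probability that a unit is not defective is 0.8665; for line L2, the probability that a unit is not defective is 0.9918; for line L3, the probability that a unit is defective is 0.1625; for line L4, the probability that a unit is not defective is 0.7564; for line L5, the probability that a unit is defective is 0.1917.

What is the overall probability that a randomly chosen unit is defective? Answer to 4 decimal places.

P(D) ≈ 0.1723

P(L1) = 1 − (0.12 + 0.04 + 0.32 + 0.3) = 0.22.
P(D|L1) = 1 − 0.8665 = 0.1335.
P(D|L2) = 1 − 0.9918 = 0.0082.
P(D|L4) = 1 − 0.7564 = 0.2436.
Using total probability over the partition,
P(D) = P(D|L1)·P(L1) + P(D|L2)·P(L2) + P(D|L3)·P(L3) + P(D|L4)·P(L4) + P(D|L5)·P(L5)
      = 0.1335·0.22 + 0.0082·0.12 + 0.1625·0.04 + 0.2436·0.32 + 0.1917·0.3
      = 0.02937 + 0.000984 + 0.0065 + 0.077952 + 0.05751 = 0.172316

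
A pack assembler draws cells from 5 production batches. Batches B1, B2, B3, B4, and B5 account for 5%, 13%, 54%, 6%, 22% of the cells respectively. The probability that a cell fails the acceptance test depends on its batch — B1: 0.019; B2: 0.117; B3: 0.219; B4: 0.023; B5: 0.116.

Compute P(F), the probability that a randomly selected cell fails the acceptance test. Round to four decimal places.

P(F) = P(F|B1)·P(B1) + P(F|B2)·P(B2) + P(F|B3)·P(B3) + P(F|B4)·P(B4) + P(F|B5)·P(B5)
      = 0.019·0.05 + 0.117·0.13 + 0.219·0.54 + 0.023·0.06 + 0.116·0.22
      = 0.00095 + 0.01521 + 0.11826 + 0.00138 + 0.02552 = 0.16132

0.1613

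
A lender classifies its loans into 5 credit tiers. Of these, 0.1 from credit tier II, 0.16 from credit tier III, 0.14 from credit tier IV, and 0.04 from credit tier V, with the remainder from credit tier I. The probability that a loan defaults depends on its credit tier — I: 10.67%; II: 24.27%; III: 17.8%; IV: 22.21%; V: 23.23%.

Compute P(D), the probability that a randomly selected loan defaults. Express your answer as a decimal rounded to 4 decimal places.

0.1529

P(I) = 1 − (0.1 + 0.16 + 0.14 + 0.04) = 0.56.
By the law of total probability,
P(D) = P(D|I)·P(I) + P(D|II)·P(II) + P(D|III)·P(III) + P(D|IV)·P(IV) + P(D|V)·P(V)
      = 0.1067·0.56 + 0.2427·0.1 + 0.178·0.16 + 0.2221·0.14 + 0.2323·0.04
      = 0.059752 + 0.02427 + 0.02848 + 0.031094 + 0.009292 = 0.152888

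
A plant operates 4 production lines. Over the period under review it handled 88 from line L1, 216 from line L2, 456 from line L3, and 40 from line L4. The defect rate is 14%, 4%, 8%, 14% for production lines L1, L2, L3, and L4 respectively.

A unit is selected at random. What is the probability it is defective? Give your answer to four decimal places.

P(D) ≈ 0.0788

Total: 88 + 216 + 456 + 40 = 800.
P(L1) = 88/800 = 0.11. P(L2) = 216/800 = 0.27. P(L3) = 456/800 = 0.57. P(L4) = 40/800 = 0.05.
P(D) = P(D|L1)·P(L1) + P(D|L2)·P(L2) + P(D|L3)·P(L3) + P(D|L4)·P(L4)
      = 0.14·0.11 + 0.04·0.27 + 0.08·0.57 + 0.14·0.05
      = 0.0154 + 0.0108 + 0.0456 + 0.007 = 0.0788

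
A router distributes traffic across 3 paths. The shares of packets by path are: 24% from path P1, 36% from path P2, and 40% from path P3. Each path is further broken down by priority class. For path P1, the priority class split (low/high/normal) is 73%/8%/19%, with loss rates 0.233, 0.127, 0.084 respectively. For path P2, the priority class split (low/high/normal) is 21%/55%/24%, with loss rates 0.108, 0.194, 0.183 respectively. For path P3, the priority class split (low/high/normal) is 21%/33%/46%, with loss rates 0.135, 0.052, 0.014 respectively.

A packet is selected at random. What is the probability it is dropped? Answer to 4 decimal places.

P(L) ≈ 0.1303

P(L|P1) = 0.73·0.233 + 0.08·0.127 + 0.19·0.084 = 0.17009 + 0.01016 + 0.01596 = 0.19621
P(L|P2) = 0.21·0.108 + 0.55·0.194 + 0.24·0.183 = 0.02268 + 0.1067 + 0.04392 = 0.1733
P(L|P3) = 0.21·0.135 + 0.33·0.052 + 0.46·0.014 = 0.02835 + 0.01716 + 0.00644 = 0.05195
Then overall,
P(L) = 0.24·0.19621 + 0.36·0.1733 + 0.4·0.05195
      = 0.0470904 + 0.062388 + 0.02078 = 0.1302584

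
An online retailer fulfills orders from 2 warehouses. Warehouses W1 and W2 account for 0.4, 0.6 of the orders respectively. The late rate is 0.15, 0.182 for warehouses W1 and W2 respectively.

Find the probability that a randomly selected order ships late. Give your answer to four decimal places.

P(L) ≈ 0.1692

P(L) = P(L|W1)·P(W1) + P(L|W2)·P(W2)
      = 0.15·0.4 + 0.182·0.6
      = 0.06 + 0.1092 = 0.1692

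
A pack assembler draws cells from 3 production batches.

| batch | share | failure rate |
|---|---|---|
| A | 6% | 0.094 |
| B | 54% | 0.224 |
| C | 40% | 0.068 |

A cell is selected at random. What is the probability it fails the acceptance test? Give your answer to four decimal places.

0.1538

P(F) = P(F|A)·P(A) + P(F|B)·P(B) + P(F|C)·P(C)
      = 0.094·0.06 + 0.224·0.54 + 0.068·0.4
      = 0.00564 + 0.12096 + 0.0272 = 0.1538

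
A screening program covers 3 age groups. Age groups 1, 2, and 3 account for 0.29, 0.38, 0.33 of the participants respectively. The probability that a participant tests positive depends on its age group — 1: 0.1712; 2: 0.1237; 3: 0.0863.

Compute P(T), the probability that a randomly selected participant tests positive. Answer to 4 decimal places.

0.1251

P(T) = P(T|1)·P(1) + P(T|2)·P(2) + P(T|3)·P(3)
      = 0.1712·0.29 + 0.1237·0.38 + 0.0863·0.33
      = 0.049648 + 0.047006 + 0.028479 = 0.125133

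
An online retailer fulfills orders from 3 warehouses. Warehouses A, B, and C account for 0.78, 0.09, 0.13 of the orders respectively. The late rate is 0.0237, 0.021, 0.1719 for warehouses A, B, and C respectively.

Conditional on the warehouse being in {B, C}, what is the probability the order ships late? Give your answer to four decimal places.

P(L|S) ≈ 0.1102

Let S = {B, C}.
P(S) = 0.09 + 0.13 = 0.22.
P(L ∩ S) = 0.021·0.09 + 0.1719·0.13 = 0.00189 + 0.022347 = 0.024237.
P(L | S) = 0.024237 / 0.22 = 0.110168…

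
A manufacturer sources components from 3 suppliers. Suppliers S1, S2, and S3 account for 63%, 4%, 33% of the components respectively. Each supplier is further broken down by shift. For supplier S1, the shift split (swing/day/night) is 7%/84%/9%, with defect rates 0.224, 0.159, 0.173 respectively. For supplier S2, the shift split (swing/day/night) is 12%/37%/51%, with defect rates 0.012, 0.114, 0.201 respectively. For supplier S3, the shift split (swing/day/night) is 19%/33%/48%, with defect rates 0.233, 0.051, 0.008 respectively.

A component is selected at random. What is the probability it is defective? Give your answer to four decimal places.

P(D|S1) = 0.07·0.224 + 0.84·0.159 + 0.09·0.173 = 0.01568 + 0.13356 + 0.01557 = 0.16481
P(D|S2) = 0.12·0.012 + 0.37·0.114 + 0.51·0.201 = 0.00144 + 0.04218 + 0.10251 = 0.14613
P(D|S3) = 0.19·0.233 + 0.33·0.051 + 0.48·0.008 = 0.04427 + 0.01683 + 0.00384 = 0.06494
Then overall,
P(D) = 0.63·0.16481 + 0.04·0.14613 + 0.33·0.06494
      = 0.1038303 + 0.0058452 + 0.0214302 = 0.1311057

0.1311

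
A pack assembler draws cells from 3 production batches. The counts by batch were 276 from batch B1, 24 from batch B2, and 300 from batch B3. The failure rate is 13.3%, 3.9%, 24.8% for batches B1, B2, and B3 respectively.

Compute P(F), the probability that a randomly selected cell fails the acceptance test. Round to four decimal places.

Total: 276 + 24 + 300 = 600.
P(B1) = 276/600 = 0.46. P(B2) = 24/600 = 0.04. P(B3) = 300/600 = 0.5.
P(F) = P(F|B1)·P(B1) + P(F|B2)·P(B2) + P(F|B3)·P(B3)
      = 0.133·0.46 + 0.039·0.04 + 0.248·0.5
      = 0.06118 + 0.00156 + 0.124 = 0.18674

P(F) ≈ 0.1867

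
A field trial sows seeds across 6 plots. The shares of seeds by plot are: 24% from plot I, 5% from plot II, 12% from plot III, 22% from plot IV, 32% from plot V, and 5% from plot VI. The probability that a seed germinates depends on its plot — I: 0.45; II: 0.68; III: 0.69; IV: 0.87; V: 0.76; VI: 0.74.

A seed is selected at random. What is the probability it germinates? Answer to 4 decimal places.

Using total probability over the partition,
P(G) = P(G|I)·P(I) + P(G|II)·P(II) + P(G|III)·P(III) + P(G|IV)·P(IV) + P(G|V)·P(V) + P(G|VI)·P(VI)
      = 0.45·0.24 + 0.68·0.05 + 0.69·0.12 + 0.87·0.22 + 0.76·0.32 + 0.74·0.05
      = 0.108 + 0.034 + 0.0828 + 0.1914 + 0.2432 + 0.037 = 0.6964

0.6964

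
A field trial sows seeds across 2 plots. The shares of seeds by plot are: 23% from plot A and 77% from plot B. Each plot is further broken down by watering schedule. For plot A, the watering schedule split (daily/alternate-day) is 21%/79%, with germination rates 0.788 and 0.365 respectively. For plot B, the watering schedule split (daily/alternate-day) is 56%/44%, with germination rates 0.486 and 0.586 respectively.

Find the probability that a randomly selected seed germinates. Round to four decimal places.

0.5125

P(G|A) = 0.21·0.788 + 0.79·0.365 = 0.16548 + 0.28835 = 0.45383
P(G|B) = 0.56·0.486 + 0.44·0.586 = 0.27216 + 0.25784 = 0.53
By total probability over the outer partition,
P(G) = 0.23·0.45383 + 0.77·0.53
      = 0.1043809 + 0.4081 = 0.5124809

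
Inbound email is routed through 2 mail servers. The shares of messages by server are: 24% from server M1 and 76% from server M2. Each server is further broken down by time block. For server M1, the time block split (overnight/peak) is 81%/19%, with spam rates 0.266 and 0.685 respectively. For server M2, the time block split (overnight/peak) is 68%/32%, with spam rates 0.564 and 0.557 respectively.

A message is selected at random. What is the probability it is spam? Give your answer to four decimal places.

P(S) ≈ 0.5099

P(S|M1) = 0.81·0.266 + 0.19·0.685 = 0.21546 + 0.13015 = 0.34561
P(S|M2) = 0.68·0.564 + 0.32·0.557 = 0.38352 + 0.17824 = 0.56176
Then overall,
P(S) = 0.24·0.34561 + 0.76·0.56176
      = 0.0829464 + 0.4269376 = 0.509884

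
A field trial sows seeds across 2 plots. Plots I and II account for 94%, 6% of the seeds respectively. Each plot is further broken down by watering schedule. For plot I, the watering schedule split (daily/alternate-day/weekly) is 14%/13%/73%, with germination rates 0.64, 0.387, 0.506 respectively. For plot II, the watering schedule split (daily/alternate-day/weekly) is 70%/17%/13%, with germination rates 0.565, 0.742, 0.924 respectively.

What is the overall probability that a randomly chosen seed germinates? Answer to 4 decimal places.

P(G|I) = 0.14·0.64 + 0.13·0.387 + 0.73·0.506 = 0.0896 + 0.05031 + 0.36938 = 0.50929
P(G|II) = 0.7·0.565 + 0.17·0.742 + 0.13·0.924 = 0.3955 + 0.12614 + 0.12012 = 0.64176
Then overall,
P(G) = 0.94·0.50929 + 0.06·0.64176
      = 0.4787326 + 0.0385056 = 0.5172382

0.5172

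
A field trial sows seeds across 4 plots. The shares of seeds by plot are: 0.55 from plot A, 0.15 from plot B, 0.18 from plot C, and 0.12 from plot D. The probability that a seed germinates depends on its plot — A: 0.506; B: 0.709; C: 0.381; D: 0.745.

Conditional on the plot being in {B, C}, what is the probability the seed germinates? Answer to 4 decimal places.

0.5301

Let S = {B, C}.
P(S) = 0.15 + 0.18 = 0.33.
P(G ∩ S) = 0.709·0.15 + 0.381·0.18 = 0.10635 + 0.06858 = 0.17493.
P(G | S) = 0.17493 / 0.33 = 0.530091…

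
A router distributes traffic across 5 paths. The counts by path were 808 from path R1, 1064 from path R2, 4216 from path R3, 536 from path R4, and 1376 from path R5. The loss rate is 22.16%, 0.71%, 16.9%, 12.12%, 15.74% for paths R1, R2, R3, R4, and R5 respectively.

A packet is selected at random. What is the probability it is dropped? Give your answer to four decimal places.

P(L) ≈ 0.1476

Total: 808 + 1064 + 4216 + 536 + 1376 = 8000.
P(R1) = 808/8000 = 0.101. P(R2) = 1064/8000 = 0.133. P(R3) = 4216/8000 = 0.527. P(R4) = 536/8000 = 0.067. P(R5) = 1376/8000 = 0.172.
Summing over the partition,
P(L) = P(L|R1)·P(R1) + P(L|R2)·P(R2) + P(L|R3)·P(R3) + P(L|R4)·P(R4) + P(L|R5)·P(R5)
      = 0.2216·0.101 + 0.0071·0.133 + 0.169·0.527 + 0.1212·0.067 + 0.1574·0.172
      = 0.0223816 + 0.0009443 + 0.089063 + 0.0081204 + 0.0270728 = 0.1475821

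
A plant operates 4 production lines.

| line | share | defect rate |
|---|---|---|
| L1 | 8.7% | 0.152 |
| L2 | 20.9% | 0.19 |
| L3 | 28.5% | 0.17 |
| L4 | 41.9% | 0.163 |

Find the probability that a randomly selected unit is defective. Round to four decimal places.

P(D) ≈ 0.1697

P(D) = P(D|L1)·P(L1) + P(D|L2)·P(L2) + P(D|L3)·P(L3) + P(D|L4)·P(L4)
      = 0.152·0.087 + 0.19·0.209 + 0.17·0.285 + 0.163·0.419
      = 0.013224 + 0.03971 + 0.04845 + 0.068297 = 0.169681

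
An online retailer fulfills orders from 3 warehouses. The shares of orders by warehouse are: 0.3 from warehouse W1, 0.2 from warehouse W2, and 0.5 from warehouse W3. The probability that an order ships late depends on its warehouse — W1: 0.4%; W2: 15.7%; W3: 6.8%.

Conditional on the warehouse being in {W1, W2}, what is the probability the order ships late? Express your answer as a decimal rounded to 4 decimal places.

Let S = {W1, W2}.
P(S) = 0.3 + 0.2 = 0.5.
P(L ∩ S) = 0.004·0.3 + 0.157·0.2 = 0.0012 + 0.0314 = 0.0326.
P(L | S) = 0.0326 / 0.5 = 0.065200…

0.0652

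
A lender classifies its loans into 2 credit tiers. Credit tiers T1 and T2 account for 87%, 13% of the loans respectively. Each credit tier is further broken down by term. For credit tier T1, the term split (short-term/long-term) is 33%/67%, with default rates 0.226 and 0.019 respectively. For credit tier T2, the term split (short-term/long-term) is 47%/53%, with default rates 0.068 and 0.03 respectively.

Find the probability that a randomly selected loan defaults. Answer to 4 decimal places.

P(D) ≈ 0.0822

P(D|T1) = 0.33·0.226 + 0.67·0.019 = 0.07458 + 0.01273 = 0.08731
P(D|T2) = 0.47·0.068 + 0.53·0.03 = 0.03196 + 0.0159 = 0.04786
By total probability over the outer partition,
P(D) = 0.87·0.08731 + 0.13·0.04786
      = 0.0759597 + 0.0062218 = 0.0821815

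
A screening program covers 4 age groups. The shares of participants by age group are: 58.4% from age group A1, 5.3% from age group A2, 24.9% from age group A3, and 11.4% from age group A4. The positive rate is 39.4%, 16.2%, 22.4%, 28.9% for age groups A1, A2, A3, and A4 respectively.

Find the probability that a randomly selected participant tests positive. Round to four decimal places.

0.3274

P(T) = P(T|A1)·P(A1) + P(T|A2)·P(A2) + P(T|A3)·P(A3) + P(T|A4)·P(A4)
      = 0.394·0.584 + 0.162·0.053 + 0.224·0.249 + 0.289·0.114
      = 0.230096 + 0.008586 + 0.055776 + 0.032946 = 0.327404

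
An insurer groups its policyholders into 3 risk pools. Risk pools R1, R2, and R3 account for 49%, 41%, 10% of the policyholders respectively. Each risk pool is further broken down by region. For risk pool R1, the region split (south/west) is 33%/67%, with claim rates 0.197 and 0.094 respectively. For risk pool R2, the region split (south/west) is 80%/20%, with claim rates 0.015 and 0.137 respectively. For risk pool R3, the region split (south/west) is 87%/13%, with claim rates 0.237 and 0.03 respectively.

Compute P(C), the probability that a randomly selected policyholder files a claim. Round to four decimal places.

0.0999

P(C|R1) = 0.33·0.197 + 0.67·0.094 = 0.06501 + 0.06298 = 0.12799
P(C|R2) = 0.8·0.015 + 0.2·0.137 = 0.012 + 0.0274 = 0.0394
P(C|R3) = 0.87·0.237 + 0.13·0.03 = 0.20619 + 0.0039 = 0.21009
Then overall,
P(C) = 0.49·0.12799 + 0.41·0.0394 + 0.1·0.21009
      = 0.0627151 + 0.016154 + 0.021009 = 0.0998781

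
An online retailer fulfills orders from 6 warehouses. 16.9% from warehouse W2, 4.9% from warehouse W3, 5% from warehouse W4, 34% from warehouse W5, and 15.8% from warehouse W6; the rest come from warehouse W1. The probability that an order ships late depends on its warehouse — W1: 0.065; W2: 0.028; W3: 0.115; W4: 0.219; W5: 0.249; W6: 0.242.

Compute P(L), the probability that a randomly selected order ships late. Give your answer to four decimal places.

P(W1) = 1 − (0.169 + 0.049 + 0.05 + 0.34 + 0.158) = 0.234.
P(L) = P(L|W1)·P(W1) + P(L|W2)·P(W2) + P(L|W3)·P(W3) + P(L|W4)·P(W4) + P(L|W5)·P(W5) + P(L|W6)·P(W6)
      = 0.065·0.234 + 0.028·0.169 + 0.115·0.049 + 0.219·0.05 + 0.249·0.34 + 0.242·0.158
      = 0.01521 + 0.004732 + 0.005635 + 0.01095 + 0.08466 + 0.038236 = 0.159423

P(L) ≈ 0.1594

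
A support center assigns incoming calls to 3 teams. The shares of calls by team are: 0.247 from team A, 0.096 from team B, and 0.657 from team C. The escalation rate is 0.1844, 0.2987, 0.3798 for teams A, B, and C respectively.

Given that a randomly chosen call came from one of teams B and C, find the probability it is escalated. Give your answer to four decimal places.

0.3695

Let S = {B, C}.
P(S) = 0.096 + 0.657 = 0.753.
P(E ∩ S) = 0.2987·0.096 + 0.3798·0.657 = 0.0286752 + 0.2495286 = 0.2782038.
P(E | S) = 0.2782038 / 0.753 = 0.369461…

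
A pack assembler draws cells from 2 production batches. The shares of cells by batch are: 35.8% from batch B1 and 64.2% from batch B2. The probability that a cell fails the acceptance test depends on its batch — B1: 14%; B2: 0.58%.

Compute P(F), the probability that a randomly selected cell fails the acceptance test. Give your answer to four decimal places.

0.0538

P(F) = P(F|B1)·P(B1) + P(F|B2)·P(B2)
      = 0.14·0.358 + 0.0058·0.642
      = 0.05012 + 0.0037236 = 0.0538436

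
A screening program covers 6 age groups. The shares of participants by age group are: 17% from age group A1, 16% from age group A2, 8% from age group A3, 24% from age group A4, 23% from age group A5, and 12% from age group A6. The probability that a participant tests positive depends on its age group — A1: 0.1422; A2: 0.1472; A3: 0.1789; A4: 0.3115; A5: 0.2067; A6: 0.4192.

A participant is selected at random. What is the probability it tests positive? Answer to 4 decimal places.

0.2346

Using total probability over the partition,
P(T) = P(T|A1)·P(A1) + P(T|A2)·P(A2) + P(T|A3)·P(A3) + P(T|A4)·P(A4) + P(T|A5)·P(A5) + P(T|A6)·P(A6)
      = 0.1422·0.17 + 0.1472·0.16 + 0.1789·0.08 + 0.3115·0.24 + 0.2067·0.23 + 0.4192·0.12
      = 0.024174 + 0.023552 + 0.014312 + 0.07476 + 0.047541 + 0.050304 = 0.234643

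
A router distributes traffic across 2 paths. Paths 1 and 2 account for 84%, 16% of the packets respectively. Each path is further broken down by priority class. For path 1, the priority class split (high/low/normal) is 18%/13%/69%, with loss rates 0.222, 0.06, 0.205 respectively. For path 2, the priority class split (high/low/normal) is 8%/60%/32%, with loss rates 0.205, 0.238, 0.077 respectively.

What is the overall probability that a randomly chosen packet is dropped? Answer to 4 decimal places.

P(L|1) = 0.18·0.222 + 0.13·0.06 + 0.69·0.205 = 0.03996 + 0.0078 + 0.14145 = 0.18921
P(L|2) = 0.08·0.205 + 0.6·0.238 + 0.32·0.077 = 0.0164 + 0.1428 + 0.02464 = 0.18384
By total probability over the outer partition,
P(L) = 0.84·0.18921 + 0.16·0.18384
      = 0.1589364 + 0.0294144 = 0.1883508

P(L) ≈ 0.1884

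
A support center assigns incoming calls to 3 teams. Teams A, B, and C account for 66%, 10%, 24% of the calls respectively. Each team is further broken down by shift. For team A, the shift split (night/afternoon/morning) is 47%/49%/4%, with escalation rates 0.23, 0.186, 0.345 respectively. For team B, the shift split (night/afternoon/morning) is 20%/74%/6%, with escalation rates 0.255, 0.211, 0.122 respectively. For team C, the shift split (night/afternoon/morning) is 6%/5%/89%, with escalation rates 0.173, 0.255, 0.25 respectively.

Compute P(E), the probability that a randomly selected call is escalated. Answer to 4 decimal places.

P(E|A) = 0.47·0.23 + 0.49·0.186 + 0.04·0.345 = 0.1081 + 0.09114 + 0.0138 = 0.21304
P(E|B) = 0.2·0.255 + 0.74·0.211 + 0.06·0.122 = 0.051 + 0.15614 + 0.00732 = 0.21446
P(E|C) = 0.06·0.173 + 0.05·0.255 + 0.89·0.25 = 0.01038 + 0.01275 + 0.2225 = 0.24563
Then overall,
P(E) = 0.66·0.21304 + 0.1·0.21446 + 0.24·0.24563
      = 0.1406064 + 0.021446 + 0.0589512 = 0.2210036

P(E) ≈ 0.2210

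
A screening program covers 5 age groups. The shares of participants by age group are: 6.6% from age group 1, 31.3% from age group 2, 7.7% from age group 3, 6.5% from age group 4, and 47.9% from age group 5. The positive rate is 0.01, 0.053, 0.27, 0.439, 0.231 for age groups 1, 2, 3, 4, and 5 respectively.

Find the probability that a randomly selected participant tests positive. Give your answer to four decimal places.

P(T) = P(T|1)·P(1) + P(T|2)·P(2) + P(T|3)·P(3) + P(T|4)·P(4) + P(T|5)·P(5)
      = 0.01·0.066 + 0.053·0.313 + 0.27·0.077 + 0.439·0.065 + 0.231·0.479
      = 0.00066 + 0.016589 + 0.02079 + 0.028535 + 0.110649 = 0.177223

0.1772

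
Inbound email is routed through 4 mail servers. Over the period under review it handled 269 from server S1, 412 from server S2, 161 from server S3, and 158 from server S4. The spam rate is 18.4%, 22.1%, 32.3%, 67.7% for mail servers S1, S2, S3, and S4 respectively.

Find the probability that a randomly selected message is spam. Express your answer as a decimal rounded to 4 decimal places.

Total: 269 + 412 + 161 + 158 = 1000.
P(S1) = 269/1000 = 0.269. P(S2) = 412/1000 = 0.412. P(S3) = 161/1000 = 0.161. P(S4) = 158/1000 = 0.158.
P(S) = P(S|S1)·P(S1) + P(S|S2)·P(S2) + P(S|S3)·P(S3) + P(S|S4)·P(S4)
      = 0.184·0.269 + 0.221·0.412 + 0.323·0.161 + 0.677·0.158
      = 0.049496 + 0.091052 + 0.052003 + 0.106966 = 0.299517

0.2995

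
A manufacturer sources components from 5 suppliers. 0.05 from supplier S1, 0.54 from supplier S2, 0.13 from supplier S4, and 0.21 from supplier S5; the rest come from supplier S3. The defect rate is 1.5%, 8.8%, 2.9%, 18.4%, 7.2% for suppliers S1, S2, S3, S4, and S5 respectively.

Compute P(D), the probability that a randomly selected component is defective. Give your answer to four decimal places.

P(D) ≈ 0.0893

P(S3) = 1 − (0.05 + 0.54 + 0.13 + 0.21) = 0.07.
P(D) = P(D|S1)·P(S1) + P(D|S2)·P(S2) + P(D|S3)·P(S3) + P(D|S4)·P(S4) + P(D|S5)·P(S5)
      = 0.015·0.05 + 0.088·0.54 + 0.029·0.07 + 0.184·0.13 + 0.072·0.21
      = 0.00075 + 0.04752 + 0.00203 + 0.02392 + 0.01512 = 0.08934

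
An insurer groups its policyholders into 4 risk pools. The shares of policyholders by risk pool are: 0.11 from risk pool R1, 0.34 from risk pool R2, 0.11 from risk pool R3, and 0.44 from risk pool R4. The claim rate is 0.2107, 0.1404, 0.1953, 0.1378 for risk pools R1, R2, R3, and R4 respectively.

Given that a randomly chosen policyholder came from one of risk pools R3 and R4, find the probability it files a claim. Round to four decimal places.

P(C|S) ≈ 0.1493

Let S = {R3, R4}.
P(S) = 0.11 + 0.44 = 0.55.
P(C ∩ S) = 0.1953·0.11 + 0.1378·0.44 = 0.021483 + 0.060632 = 0.082115.
P(C | S) = 0.082115 / 0.55 = 0.149300…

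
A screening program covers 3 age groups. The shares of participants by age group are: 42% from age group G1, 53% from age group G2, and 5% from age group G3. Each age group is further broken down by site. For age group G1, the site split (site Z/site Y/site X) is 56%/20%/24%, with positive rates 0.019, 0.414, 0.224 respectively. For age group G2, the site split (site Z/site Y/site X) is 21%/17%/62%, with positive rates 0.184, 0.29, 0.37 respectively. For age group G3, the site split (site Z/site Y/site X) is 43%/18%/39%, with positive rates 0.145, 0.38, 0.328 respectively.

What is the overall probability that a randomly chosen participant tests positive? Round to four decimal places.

0.2429

P(T|G1) = 0.56·0.019 + 0.2·0.414 + 0.24·0.224 = 0.01064 + 0.0828 + 0.05376 = 0.1472
P(T|G2) = 0.21·0.184 + 0.17·0.29 + 0.62·0.37 = 0.03864 + 0.0493 + 0.2294 = 0.31734
P(T|G3) = 0.43·0.145 + 0.18·0.38 + 0.39·0.328 = 0.06235 + 0.0684 + 0.12792 = 0.25867
Then overall,
P(T) = 0.42·0.1472 + 0.53·0.31734 + 0.05·0.25867
      = 0.061824 + 0.1681902 + 0.0129335 = 0.2429477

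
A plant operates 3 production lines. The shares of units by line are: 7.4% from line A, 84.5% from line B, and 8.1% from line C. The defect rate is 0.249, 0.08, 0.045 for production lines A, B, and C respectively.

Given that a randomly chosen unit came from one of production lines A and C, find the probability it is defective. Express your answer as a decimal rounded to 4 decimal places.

0.1424

Let S = {A, C}.
P(S) = 0.074 + 0.081 = 0.155.
P(D ∩ S) = 0.249·0.074 + 0.045·0.081 = 0.018426 + 0.003645 = 0.022071.
P(D | S) = 0.022071 / 0.155 = 0.142394…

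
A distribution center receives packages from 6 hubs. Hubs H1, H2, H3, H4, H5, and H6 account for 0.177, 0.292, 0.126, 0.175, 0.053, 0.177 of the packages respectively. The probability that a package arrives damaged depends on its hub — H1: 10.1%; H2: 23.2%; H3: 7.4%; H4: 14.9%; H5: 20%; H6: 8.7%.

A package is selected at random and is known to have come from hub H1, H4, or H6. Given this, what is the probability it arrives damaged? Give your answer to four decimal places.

P(D|S) ≈ 0.1122

Let S = {H1, H4, H6}.
P(S) = 0.177 + 0.175 + 0.177 = 0.529.
P(D ∩ S) = 0.101·0.177 + 0.149·0.175 + 0.087·0.177 = 0.017877 + 0.026075 + 0.015399 = 0.059351.
P(D | S) = 0.059351 / 0.529 = 0.112195…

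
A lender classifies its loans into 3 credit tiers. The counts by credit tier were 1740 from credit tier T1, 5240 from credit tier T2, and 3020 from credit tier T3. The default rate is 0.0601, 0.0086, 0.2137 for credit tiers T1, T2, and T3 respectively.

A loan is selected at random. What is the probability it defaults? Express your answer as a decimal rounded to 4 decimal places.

0.0795

Total: 1740 + 5240 + 3020 = 10000.
P(T1) = 1740/10000 = 0.174. P(T2) = 5240/10000 = 0.524. P(T3) = 3020/10000 = 0.302.
P(D) = P(D|T1)·P(T1) + P(D|T2)·P(T2) + P(D|T3)·P(T3)
      = 0.0601·0.174 + 0.0086·0.524 + 0.2137·0.302
      = 0.0104574 + 0.0045064 + 0.0645374 = 0.0795012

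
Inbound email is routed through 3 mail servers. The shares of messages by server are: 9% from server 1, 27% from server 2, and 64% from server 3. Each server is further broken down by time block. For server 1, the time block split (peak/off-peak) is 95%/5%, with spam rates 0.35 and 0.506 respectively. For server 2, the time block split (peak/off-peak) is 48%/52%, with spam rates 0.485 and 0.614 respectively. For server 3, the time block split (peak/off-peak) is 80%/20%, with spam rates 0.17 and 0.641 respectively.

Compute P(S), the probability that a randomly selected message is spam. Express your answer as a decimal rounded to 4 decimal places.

P(S|1) = 0.95·0.35 + 0.05·0.506 = 0.3325 + 0.0253 = 0.3578
P(S|2) = 0.48·0.485 + 0.52·0.614 = 0.2328 + 0.31928 = 0.55208
P(S|3) = 0.8·0.17 + 0.2·0.641 = 0.136 + 0.1282 = 0.2642
Then overall,
P(S) = 0.09·0.3578 + 0.27·0.55208 + 0.64·0.2642
      = 0.032202 + 0.1490616 + 0.169088 = 0.3503516

P(S) ≈ 0.3504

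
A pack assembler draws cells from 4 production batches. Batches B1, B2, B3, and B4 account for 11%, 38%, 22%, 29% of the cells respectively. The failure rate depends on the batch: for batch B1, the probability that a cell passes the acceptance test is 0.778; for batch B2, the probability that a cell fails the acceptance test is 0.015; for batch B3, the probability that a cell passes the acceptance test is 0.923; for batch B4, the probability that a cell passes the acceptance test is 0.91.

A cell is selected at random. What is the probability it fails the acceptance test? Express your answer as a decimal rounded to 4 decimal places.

P(F) ≈ 0.0732

P(F|B1) = 1 − 0.778 = 0.222.
P(F|B3) = 1 − 0.923 = 0.077.
P(F|B4) = 1 − 0.91 = 0.09.
Using total probability over the partition,
P(F) = P(F|B1)·P(B1) + P(F|B2)·P(B2) + P(F|B3)·P(B3) + P(F|B4)·P(B4)
      = 0.222·0.11 + 0.015·0.38 + 0.077·0.22 + 0.09·0.29
      = 0.02442 + 0.0057 + 0.01694 + 0.0261 = 0.07316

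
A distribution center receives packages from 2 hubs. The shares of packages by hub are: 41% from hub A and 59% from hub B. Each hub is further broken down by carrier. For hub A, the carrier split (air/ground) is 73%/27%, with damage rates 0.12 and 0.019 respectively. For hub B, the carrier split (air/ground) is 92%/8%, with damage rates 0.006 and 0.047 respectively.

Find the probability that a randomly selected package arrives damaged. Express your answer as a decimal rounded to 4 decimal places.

P(D) ≈ 0.0435

P(D|A) = 0.73·0.12 + 0.27·0.019 = 0.0876 + 0.00513 = 0.09273
P(D|B) = 0.92·0.006 + 0.08·0.047 = 0.00552 + 0.00376 = 0.00928
By total probability over the outer partition,
P(D) = 0.41·0.09273 + 0.59·0.00928
      = 0.0380193 + 0.0054752 = 0.0434945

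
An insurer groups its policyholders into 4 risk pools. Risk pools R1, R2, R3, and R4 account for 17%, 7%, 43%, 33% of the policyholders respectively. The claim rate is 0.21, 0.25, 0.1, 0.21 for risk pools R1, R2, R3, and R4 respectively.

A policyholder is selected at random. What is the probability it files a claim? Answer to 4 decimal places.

P(C) = P(C|R1)·P(R1) + P(C|R2)·P(R2) + P(C|R3)·P(R3) + P(C|R4)·P(R4)
      = 0.21·0.17 + 0.25·0.07 + 0.1·0.43 + 0.21·0.33
      = 0.0357 + 0.0175 + 0.043 + 0.0693 = 0.1655

P(C) ≈ 0.1655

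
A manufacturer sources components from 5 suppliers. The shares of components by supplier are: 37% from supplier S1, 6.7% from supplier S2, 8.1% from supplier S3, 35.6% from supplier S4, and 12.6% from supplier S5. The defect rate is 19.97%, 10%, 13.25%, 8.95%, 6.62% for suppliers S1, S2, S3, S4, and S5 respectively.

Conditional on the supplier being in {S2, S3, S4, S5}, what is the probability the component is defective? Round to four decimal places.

Let S = {S2, S3, S4, S5}.
P(S) = 0.067 + 0.081 + 0.356 + 0.126 = 0.63.
P(D ∩ S) = 0.1·0.067 + 0.1325·0.081 + 0.0895·0.356 + 0.0662·0.126 = 0.0067 + 0.0107325 + 0.031862 + 0.0083412 = 0.0576357.
P(D | S) = 0.0576357 / 0.63 = 0.091485…

0.0915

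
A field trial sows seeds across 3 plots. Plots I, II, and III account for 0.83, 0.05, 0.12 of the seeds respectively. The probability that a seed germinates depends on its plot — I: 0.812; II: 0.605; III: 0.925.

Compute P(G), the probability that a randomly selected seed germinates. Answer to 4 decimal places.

0.8152

P(G) = P(G|I)·P(I) + P(G|II)·P(II) + P(G|III)·P(III)
      = 0.812·0.83 + 0.605·0.05 + 0.925·0.12
      = 0.67396 + 0.03025 + 0.111 = 0.81521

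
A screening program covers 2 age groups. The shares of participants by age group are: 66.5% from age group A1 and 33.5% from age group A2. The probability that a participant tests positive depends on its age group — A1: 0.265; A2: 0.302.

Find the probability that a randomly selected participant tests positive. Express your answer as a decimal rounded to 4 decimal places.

P(T) = P(T|A1)·P(A1) + P(T|A2)·P(A2)
      = 0.265·0.665 + 0.302·0.335
      = 0.176225 + 0.10117 = 0.277395

0.2774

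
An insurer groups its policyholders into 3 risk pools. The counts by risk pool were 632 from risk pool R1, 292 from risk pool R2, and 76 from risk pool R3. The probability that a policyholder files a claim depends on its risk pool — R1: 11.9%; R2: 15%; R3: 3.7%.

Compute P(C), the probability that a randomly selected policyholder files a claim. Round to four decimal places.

Total: 632 + 292 + 76 = 1000.
P(R1) = 632/1000 = 0.632. P(R2) = 292/1000 = 0.292. P(R3) = 76/1000 = 0.076.
P(C) = P(C|R1)·P(R1) + P(C|R2)·P(R2) + P(C|R3)·P(R3)
      = 0.119·0.632 + 0.15·0.292 + 0.037·0.076
      = 0.075208 + 0.0438 + 0.002812 = 0.12182

P(C) ≈ 0.1218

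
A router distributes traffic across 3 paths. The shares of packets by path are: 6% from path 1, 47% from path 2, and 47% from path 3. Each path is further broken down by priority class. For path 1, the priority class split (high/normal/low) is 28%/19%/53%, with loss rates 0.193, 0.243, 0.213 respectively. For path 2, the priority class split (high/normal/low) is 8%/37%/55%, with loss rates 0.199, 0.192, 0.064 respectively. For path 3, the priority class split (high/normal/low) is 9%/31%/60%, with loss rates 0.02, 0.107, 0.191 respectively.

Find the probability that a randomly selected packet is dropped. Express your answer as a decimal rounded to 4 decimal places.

0.1405

P(L|1) = 0.28·0.193 + 0.19·0.243 + 0.53·0.213 = 0.05404 + 0.04617 + 0.11289 = 0.2131
P(L|2) = 0.08·0.199 + 0.37·0.192 + 0.55·0.064 = 0.01592 + 0.07104 + 0.0352 = 0.12216
P(L|3) = 0.09·0.02 + 0.31·0.107 + 0.6·0.191 = 0.0018 + 0.03317 + 0.1146 = 0.14957
By total probability over the outer partition,
P(L) = 0.06·0.2131 + 0.47·0.12216 + 0.47·0.14957
      = 0.012786 + 0.0574152 + 0.0702979 = 0.1404991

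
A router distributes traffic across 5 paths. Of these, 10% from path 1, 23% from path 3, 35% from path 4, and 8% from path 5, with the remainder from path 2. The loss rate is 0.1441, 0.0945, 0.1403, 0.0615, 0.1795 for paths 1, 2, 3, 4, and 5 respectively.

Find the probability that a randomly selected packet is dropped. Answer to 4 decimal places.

P(2) = 1 − (0.1 + 0.23 + 0.35 + 0.08) = 0.24.
P(L) = P(L|1)·P(1) + P(L|2)·P(2) + P(L|3)·P(3) + P(L|4)·P(4) + P(L|5)·P(5)
      = 0.1441·0.1 + 0.0945·0.24 + 0.1403·0.23 + 0.0615·0.35 + 0.1795·0.08
      = 0.01441 + 0.02268 + 0.032269 + 0.021525 + 0.01436 = 0.105244

P(L) ≈ 0.1052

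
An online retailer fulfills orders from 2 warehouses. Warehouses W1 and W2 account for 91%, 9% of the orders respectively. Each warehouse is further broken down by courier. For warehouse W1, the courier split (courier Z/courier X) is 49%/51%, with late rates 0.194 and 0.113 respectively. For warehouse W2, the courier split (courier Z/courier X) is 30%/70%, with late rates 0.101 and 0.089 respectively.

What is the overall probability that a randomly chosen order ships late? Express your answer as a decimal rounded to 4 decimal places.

P(L) ≈ 0.1473

P(L|W1) = 0.49·0.194 + 0.51·0.113 = 0.09506 + 0.05763 = 0.15269
P(L|W2) = 0.3·0.101 + 0.7·0.089 = 0.0303 + 0.0623 = 0.0926
Then overall,
P(L) = 0.91·0.15269 + 0.09·0.0926
      = 0.1389479 + 0.008334 = 0.1472819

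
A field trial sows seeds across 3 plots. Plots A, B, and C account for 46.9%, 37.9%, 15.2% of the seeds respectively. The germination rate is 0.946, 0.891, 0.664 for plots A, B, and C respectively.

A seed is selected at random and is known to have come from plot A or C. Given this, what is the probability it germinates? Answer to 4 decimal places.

P(G|S) ≈ 0.8770

Let S = {A, C}.
P(S) = 0.469 + 0.152 = 0.621.
P(G ∩ S) = 0.946·0.469 + 0.664·0.152 = 0.443674 + 0.100928 = 0.544602.
P(G | S) = 0.544602 / 0.621 = 0.876976…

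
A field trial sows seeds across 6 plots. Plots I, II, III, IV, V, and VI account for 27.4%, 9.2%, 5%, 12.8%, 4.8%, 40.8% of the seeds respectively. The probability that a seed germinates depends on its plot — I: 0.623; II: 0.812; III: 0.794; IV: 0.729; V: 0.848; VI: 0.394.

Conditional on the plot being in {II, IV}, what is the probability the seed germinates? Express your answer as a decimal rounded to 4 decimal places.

0.7637

Let S = {II, IV}.
P(S) = 0.092 + 0.128 = 0.22.
P(G ∩ S) = 0.812·0.092 + 0.729·0.128 = 0.074704 + 0.093312 = 0.168016.
P(G | S) = 0.168016 / 0.22 = 0.763709…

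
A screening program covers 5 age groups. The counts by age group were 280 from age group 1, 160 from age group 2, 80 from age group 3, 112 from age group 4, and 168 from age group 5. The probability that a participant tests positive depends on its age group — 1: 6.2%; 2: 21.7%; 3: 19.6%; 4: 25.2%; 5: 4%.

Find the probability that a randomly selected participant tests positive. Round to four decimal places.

Total: 280 + 160 + 80 + 112 + 168 = 800.
P(1) = 280/800 = 0.35. P(2) = 160/800 = 0.2. P(3) = 80/800 = 0.1. P(4) = 112/800 = 0.14. P(5) = 168/800 = 0.21.
P(T) = P(T|1)·P(1) + P(T|2)·P(2) + P(T|3)·P(3) + P(T|4)·P(4) + P(T|5)·P(5)
      = 0.062·0.35 + 0.217·0.2 + 0.196·0.1 + 0.252·0.14 + 0.04·0.21
      = 0.0217 + 0.0434 + 0.0196 + 0.03528 + 0.0084 = 0.12838

0.1284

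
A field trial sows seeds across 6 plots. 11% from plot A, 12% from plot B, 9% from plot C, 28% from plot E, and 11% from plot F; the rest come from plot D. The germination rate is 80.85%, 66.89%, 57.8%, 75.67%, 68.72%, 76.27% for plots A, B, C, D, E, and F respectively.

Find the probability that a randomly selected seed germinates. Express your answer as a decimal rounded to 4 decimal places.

P(G) ≈ 0.7170

P(D) = 1 − (0.11 + 0.12 + 0.09 + 0.28 + 0.11) = 0.29.
P(G) = P(G|A)·P(A) + P(G|B)·P(B) + P(G|C)·P(C) + P(G|D)·P(D) + P(G|E)·P(E) + P(G|F)·P(F)
      = 0.8085·0.11 + 0.6689·0.12 + 0.578·0.09 + 0.7567·0.29 + 0.6872·0.28 + 0.7627·0.11
      = 0.088935 + 0.080268 + 0.05202 + 0.219443 + 0.192416 + 0.083897 = 0.716979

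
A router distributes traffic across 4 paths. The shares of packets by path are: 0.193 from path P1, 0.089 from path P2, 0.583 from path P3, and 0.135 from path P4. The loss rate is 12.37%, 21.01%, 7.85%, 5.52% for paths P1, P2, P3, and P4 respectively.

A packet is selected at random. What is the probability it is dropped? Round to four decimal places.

Summing over the partition,
P(L) = P(L|P1)·P(P1) + P(L|P2)·P(P2) + P(L|P3)·P(P3) + P(L|P4)·P(P4)
      = 0.1237·0.193 + 0.2101·0.089 + 0.0785·0.583 + 0.0552·0.135
      = 0.0238741 + 0.0186989 + 0.0457655 + 0.007452 = 0.0957905

P(L) ≈ 0.0958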